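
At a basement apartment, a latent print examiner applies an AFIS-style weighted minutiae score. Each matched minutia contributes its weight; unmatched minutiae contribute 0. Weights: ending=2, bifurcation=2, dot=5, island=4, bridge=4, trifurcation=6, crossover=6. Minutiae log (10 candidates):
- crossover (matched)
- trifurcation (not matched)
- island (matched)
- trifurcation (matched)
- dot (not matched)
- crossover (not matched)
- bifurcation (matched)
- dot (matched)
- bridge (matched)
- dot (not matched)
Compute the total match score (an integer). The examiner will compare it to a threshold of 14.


Weighted minutiae match score:
  crossover: matched, +6 (running total 6)
  trifurcation: not matched, +0
  island: matched, +4 (running total 10)
  trifurcation: matched, +6 (running total 16)
  dot: not matched, +0
  crossover: not matched, +0
  bifurcation: matched, +2 (running total 18)
  dot: matched, +5 (running total 23)
  bridge: matched, +4 (running total 27)
  dot: not matched, +0
Total score = 27
Threshold = 14; verdict = identification

27


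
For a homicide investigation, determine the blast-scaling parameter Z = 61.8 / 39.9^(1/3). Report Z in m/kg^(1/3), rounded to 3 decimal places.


Scaled distance calculation:
W^(1/3) = 39.9^(1/3) = 3.4171
Z = R / W^(1/3) = 61.8 / 3.4171
Z = 18.086 m/kg^(1/3)

18.086


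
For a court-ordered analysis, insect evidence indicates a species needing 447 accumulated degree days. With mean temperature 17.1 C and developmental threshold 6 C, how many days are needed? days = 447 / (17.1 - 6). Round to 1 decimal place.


Insect development time:
Effective temperature = avg_temp - T_base = 17.1 - 6 = 11.1 C
Days = ADD / effective_temp = 447 / 11.1 = 40.3 days

40.3


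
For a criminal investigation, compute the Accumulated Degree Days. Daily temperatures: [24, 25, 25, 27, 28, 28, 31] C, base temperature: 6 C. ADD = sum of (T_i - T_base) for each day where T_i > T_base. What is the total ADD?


Computing ADD day by day:
Day 1: max(0, 24 - 6) = 18
Day 2: max(0, 25 - 6) = 19
Day 3: max(0, 25 - 6) = 19
Day 4: max(0, 27 - 6) = 21
Day 5: max(0, 28 - 6) = 22
Day 6: max(0, 28 - 6) = 22
Day 7: max(0, 31 - 6) = 25
Total ADD = 146

146


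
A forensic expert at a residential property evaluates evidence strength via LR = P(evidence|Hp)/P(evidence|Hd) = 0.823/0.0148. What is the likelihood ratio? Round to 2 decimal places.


Likelihood ratio calculation:
LR = P(E|Hp) / P(E|Hd)
LR = 0.823 / 0.0148
LR = 55.61

55.61


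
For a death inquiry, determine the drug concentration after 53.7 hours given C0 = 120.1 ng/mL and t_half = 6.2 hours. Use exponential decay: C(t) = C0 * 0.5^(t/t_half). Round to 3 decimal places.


Drug concentration decay:
Number of half-lives = t / t_half = 53.7 / 6.2 = 8.66129
Decay factor = 0.5^8.66129 = 0.00246997
C(t) = 120.1 * 0.00246997 = 0.297 ng/mL

0.297


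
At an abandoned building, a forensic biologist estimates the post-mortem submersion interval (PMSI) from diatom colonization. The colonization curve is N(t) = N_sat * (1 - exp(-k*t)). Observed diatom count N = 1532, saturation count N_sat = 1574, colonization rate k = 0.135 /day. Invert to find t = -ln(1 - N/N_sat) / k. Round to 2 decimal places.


PMSI from diatom colonization curve:
N / N_sat = 1532 / 1574 = 0.973316
1 - N/N_sat = 0.026684
ln(1 - N/N_sat) = -3.623691
t = -ln(1 - N/N_sat) / k = -(-3.623691) / 0.135 = 26.84 days

26.84


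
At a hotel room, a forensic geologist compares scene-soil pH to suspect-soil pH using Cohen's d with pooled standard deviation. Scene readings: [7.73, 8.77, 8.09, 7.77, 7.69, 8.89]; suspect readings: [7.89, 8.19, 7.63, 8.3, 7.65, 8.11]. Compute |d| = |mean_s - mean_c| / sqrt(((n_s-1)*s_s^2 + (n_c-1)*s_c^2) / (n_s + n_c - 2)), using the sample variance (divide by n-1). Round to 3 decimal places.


Pooled-variance Cohen's d for soil pH comparison:
Scene mean = 48.94 / 6 = 8.156667
Suspect mean = 47.77 / 6 = 7.961667
Scene sample variance s_s^2 = 0.293547
Suspect sample variance s_c^2 = 0.080177
Pooled variance = ((n_s-1)*s_s^2 + (n_c-1)*s_c^2) / (n_s + n_c - 2) = 0.186862
Pooled SD = sqrt(0.186862) = 0.432275
Mean difference = 0.195
|d| = |0.195| / 0.432275 = 0.451

0.451


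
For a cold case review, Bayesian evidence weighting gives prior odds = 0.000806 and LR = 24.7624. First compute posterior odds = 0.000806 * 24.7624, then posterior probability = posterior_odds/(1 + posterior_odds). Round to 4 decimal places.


Bayesian evidence evaluation:
Posterior odds = prior_odds * LR = 0.000806 * 24.7624 = 0.01995849
Posterior probability = posterior_odds / (1 + posterior_odds)
= 0.01995849 / (1 + 0.01995849)
= 0.01995849 / 1.01995849
= 0.0196

0.0196


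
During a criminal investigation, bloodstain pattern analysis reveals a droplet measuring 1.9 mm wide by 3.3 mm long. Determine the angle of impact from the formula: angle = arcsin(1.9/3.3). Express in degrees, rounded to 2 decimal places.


Blood spatter impact angle calculation:
width / length = 1.9 / 3.3 = 0.575758
angle = arcsin(0.575758)
angle = 35.15 degrees

35.15


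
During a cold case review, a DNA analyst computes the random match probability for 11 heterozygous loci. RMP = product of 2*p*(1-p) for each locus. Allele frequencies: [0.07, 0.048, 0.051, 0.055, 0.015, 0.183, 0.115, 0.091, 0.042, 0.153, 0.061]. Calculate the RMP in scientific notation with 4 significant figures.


Computing RMP for 11 loci:
Locus 1: 2 * 0.07 * 0.93 = 0.1302
Locus 2: 2 * 0.048 * 0.952 = 0.091392
Locus 3: 2 * 0.051 * 0.949 = 0.096798
Locus 4: 2 * 0.055 * 0.945 = 0.10395
Locus 5: 2 * 0.015 * 0.985 = 0.02955
Locus 6: 2 * 0.183 * 0.817 = 0.299022
Locus 7: 2 * 0.115 * 0.885 = 0.20355
Locus 8: 2 * 0.091 * 0.909 = 0.165438
Locus 9: 2 * 0.042 * 0.958 = 0.080472
Locus 10: 2 * 0.153 * 0.847 = 0.259182
Locus 11: 2 * 0.061 * 0.939 = 0.114558
RMP = 8.512e-11

8.512e-11


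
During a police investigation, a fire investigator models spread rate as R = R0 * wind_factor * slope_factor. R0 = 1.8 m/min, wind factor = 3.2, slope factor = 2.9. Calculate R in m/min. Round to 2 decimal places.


Fire spread rate calculation:
R = R0 * wind_factor * slope_factor
= 1.8 * 3.2 * 2.9
= 5.76 * 2.9
= 16.70 m/min

16.70


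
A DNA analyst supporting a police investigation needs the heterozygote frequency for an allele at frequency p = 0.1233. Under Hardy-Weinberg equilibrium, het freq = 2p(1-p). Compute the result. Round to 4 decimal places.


Hardy-Weinberg heterozygote frequency:
q = 1 - p = 1 - 0.1233 = 0.8767
2pq = 2 * 0.1233 * 0.8767 = 0.2162

0.2162


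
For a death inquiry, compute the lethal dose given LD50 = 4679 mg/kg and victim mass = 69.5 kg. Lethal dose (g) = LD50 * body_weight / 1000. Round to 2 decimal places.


Lethal dose calculation:
Lethal dose = LD50 * body_weight / 1000
= 4679 * 69.5 / 1000
= 325190.5 / 1000
= 325.19 g

325.19


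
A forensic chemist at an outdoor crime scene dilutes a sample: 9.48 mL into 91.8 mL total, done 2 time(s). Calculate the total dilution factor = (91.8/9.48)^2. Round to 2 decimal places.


Dilution factor calculation:
Single dilution = V_total / V_sample = 91.8 / 9.48 ≈ 9.683544
Number of dilutions = 2
Total DF = (91.8 / 9.48)^2 (full precision, rounded at the end) = 93.77

93.77


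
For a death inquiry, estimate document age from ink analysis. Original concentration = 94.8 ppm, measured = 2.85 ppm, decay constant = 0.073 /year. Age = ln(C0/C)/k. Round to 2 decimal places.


Document age estimation:
C0/C = 94.8 / 2.85 = 33.263158
ln(C0/C) = 3.50445
t = 3.50445 / 0.073 = 48.01 years

48.01


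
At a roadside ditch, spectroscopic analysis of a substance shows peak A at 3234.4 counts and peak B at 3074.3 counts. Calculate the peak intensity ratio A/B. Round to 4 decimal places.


Spectral peak ratio:
Peak A = 3234.4 counts
Peak B = 3074.3 counts
Ratio = 3234.4 / 3074.3 = 1.0521

1.0521


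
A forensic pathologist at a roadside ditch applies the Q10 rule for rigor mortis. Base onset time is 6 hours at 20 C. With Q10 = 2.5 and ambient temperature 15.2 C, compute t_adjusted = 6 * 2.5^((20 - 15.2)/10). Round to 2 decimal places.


Rigor mortis time adjustment:
Exponent = (T_ref - T_actual) / 10 = (20 - 15.2) / 10 = 0.48
Q10 factor = 2.5^0.48 = 1.55243
t_adjusted = 6 * 1.55243 = 9.31 hours

9.31


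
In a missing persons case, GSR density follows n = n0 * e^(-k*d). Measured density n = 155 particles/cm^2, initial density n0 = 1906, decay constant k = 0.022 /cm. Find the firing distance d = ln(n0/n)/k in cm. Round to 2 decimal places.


GSR distance calculation:
n0/n = 1906 / 155 = 12.296774
ln(n0/n) = 2.509337
d = 2.509337 / 0.022 = 114.06 cm

114.06


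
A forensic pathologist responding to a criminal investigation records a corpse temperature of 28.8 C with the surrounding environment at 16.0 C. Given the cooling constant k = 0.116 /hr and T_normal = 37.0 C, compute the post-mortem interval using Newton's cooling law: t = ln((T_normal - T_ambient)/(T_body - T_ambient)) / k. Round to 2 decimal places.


Using Newton's law of cooling:
t = ln((T_normal - T_ambient) / (T_body - T_ambient)) / k
T_normal - T_ambient = 21.0
T_body - T_ambient = 12.8
Ratio = 1.640625
ln(ratio) = 0.495077
t = 0.495077 / 0.116 = 4.27 hours

4.27


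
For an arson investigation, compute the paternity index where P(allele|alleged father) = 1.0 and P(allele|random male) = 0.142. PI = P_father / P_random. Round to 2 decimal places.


Paternity Index calculation:
PI = P(allele|father) / P(allele|random)
PI = 1.0 / 0.142
PI = 7.04

7.04


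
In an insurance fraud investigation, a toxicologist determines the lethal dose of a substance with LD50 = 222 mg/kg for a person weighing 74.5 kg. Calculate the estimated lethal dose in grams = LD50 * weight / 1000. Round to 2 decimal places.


Lethal dose calculation:
Lethal dose = LD50 * body_weight / 1000
= 222 * 74.5 / 1000
= 16539 / 1000
= 16.54 g

16.54


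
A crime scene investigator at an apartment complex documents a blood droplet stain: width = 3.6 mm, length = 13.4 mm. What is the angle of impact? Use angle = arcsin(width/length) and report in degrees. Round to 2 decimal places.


Blood spatter impact angle calculation:
width / length = 3.6 / 13.4 = 0.268657
angle = arcsin(0.268657)
angle = 15.58 degrees

15.58


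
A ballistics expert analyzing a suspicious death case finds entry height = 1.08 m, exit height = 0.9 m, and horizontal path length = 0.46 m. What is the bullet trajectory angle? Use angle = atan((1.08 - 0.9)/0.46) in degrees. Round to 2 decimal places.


Bullet trajectory angle:
Height difference = 1.08 - 0.9 = 0.18 m
angle = atan(0.18 / 0.46)
angle = atan(0.391304)
angle = 21.37 degrees

21.37


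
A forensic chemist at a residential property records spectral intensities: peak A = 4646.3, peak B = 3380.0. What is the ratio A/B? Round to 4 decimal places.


Spectral peak ratio:
Peak A = 4646.3 counts
Peak B = 3380.0 counts
Ratio = 4646.3 / 3380.0 = 1.3746

1.3746


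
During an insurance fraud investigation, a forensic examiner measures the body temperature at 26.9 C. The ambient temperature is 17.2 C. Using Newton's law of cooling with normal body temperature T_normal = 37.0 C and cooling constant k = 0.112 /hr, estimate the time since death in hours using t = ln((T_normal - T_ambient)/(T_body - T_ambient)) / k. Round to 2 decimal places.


Using Newton's law of cooling:
t = ln((T_normal - T_ambient) / (T_body - T_ambient)) / k
T_normal - T_ambient = 19.8
T_body - T_ambient = 9.7
Ratio = 2.041237
ln(ratio) = 0.713556
t = 0.713556 / 0.112 = 6.37 hours

6.37


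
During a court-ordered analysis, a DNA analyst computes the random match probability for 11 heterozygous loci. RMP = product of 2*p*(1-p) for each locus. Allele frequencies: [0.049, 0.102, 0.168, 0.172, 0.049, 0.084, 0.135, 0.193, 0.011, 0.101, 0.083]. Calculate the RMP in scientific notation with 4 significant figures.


Computing RMP for 11 loci:
Locus 1: 2 * 0.049 * 0.951 = 0.093198
Locus 2: 2 * 0.102 * 0.898 = 0.183192
Locus 3: 2 * 0.168 * 0.832 = 0.279552
Locus 4: 2 * 0.172 * 0.828 = 0.284832
Locus 5: 2 * 0.049 * 0.951 = 0.093198
Locus 6: 2 * 0.084 * 0.916 = 0.153888
Locus 7: 2 * 0.135 * 0.865 = 0.23355
Locus 8: 2 * 0.193 * 0.807 = 0.311502
Locus 9: 2 * 0.011 * 0.989 = 0.021758
Locus 10: 2 * 0.101 * 0.899 = 0.181598
Locus 11: 2 * 0.083 * 0.917 = 0.152222
RMP = 8.531e-10

8.531e-10


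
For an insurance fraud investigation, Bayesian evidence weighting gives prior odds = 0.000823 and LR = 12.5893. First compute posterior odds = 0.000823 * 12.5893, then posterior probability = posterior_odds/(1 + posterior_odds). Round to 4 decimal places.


Bayesian evidence evaluation:
Posterior odds = prior_odds * LR = 0.000823 * 12.5893 = 0.01036099
Posterior probability = posterior_odds / (1 + posterior_odds)
= 0.01036099 / (1 + 0.01036099)
= 0.01036099 / 1.01036099
= 0.0103

0.0103


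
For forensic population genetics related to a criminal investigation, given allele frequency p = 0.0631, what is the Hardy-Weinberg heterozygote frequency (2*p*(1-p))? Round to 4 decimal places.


Hardy-Weinberg heterozygote frequency:
q = 1 - p = 1 - 0.0631 = 0.9369
2pq = 2 * 0.0631 * 0.9369 = 0.1182

0.1182


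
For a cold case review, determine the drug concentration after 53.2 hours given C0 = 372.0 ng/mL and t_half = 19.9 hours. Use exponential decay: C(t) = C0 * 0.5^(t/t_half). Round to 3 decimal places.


Drug concentration decay:
Number of half-lives = t / t_half = 53.2 / 19.9 = 2.673367
Decay factor = 0.5^2.673367 = 0.15676039
C(t) = 372.0 * 0.15676039 = 58.315 ng/mL

58.315


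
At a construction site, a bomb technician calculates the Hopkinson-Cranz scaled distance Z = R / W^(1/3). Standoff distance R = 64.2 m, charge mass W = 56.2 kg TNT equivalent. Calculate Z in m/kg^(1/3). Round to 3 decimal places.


Scaled distance calculation:
W^(1/3) = 56.2^(1/3) = 3.830412
Z = R / W^(1/3) = 64.2 / 3.830412
Z = 16.761 m/kg^(1/3)

16.761


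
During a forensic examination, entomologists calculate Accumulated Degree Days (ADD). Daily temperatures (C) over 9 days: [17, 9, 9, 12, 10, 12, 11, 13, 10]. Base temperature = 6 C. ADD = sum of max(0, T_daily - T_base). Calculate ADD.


Computing ADD day by day:
Day 1: max(0, 17 - 6) = 11
Day 2: max(0, 9 - 6) = 3
Day 3: max(0, 9 - 6) = 3
Day 4: max(0, 12 - 6) = 6
Day 5: max(0, 10 - 6) = 4
Day 6: max(0, 12 - 6) = 6
Day 7: max(0, 11 - 6) = 5
Day 8: max(0, 13 - 6) = 7
Day 9: max(0, 10 - 6) = 4
Total ADD = 49

49


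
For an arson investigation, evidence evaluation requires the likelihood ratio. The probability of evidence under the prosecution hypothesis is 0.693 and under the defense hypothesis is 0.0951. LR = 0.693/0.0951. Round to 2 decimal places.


Likelihood ratio calculation:
LR = P(E|Hp) / P(E|Hd)
LR = 0.693 / 0.0951
LR = 7.29

7.29


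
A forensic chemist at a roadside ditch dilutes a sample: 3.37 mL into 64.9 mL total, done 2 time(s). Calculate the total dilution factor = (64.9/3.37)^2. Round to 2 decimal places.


Dilution factor calculation:
Single dilution = V_total / V_sample = 64.9 / 3.37 ≈ 19.25816
Number of dilutions = 2
Total DF = (64.9 / 3.37)^2 (full precision, rounded at the end) = 370.88

370.88


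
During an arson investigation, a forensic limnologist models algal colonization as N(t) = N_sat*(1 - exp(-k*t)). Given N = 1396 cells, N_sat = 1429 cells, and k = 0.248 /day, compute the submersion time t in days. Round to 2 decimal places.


PMSI from diatom colonization curve:
N / N_sat = 1396 / 1429 = 0.976907
1 - N/N_sat = 0.023093
ln(1 - N/N_sat) = -3.768226
t = -ln(1 - N/N_sat) / k = -(-3.768226) / 0.248 = 15.19 days

15.19


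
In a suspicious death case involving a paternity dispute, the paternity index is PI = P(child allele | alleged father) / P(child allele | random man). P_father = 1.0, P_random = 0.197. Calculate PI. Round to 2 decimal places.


Paternity Index calculation:
PI = P(allele|father) / P(allele|random)
PI = 1.0 / 0.197
PI = 5.08

5.08


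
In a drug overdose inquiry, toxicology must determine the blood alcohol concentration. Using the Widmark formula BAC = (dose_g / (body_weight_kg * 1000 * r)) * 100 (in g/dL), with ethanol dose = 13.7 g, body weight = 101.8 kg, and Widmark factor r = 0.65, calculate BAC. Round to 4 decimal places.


Applying the Widmark formula:
BAC = (dose_g / (body_wt * 1000 * r)) * 100
Denominator = 101.8 * 1000 * 0.65 = 66170
BAC = (13.7 / 66170) * 100
BAC = 0.0207 g/dL

0.0207


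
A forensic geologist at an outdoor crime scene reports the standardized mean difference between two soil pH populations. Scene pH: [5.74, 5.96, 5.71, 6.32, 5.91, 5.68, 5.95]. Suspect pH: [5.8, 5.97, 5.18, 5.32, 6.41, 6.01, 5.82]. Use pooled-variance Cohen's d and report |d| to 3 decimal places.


Pooled-variance Cohen's d for soil pH comparison:
Scene mean = 41.27 / 7 = 5.895714
Suspect mean = 40.51 / 7 = 5.787143
Scene sample variance s_s^2 = 0.048762
Suspect sample variance s_c^2 = 0.176524
Pooled variance = ((n_s-1)*s_s^2 + (n_c-1)*s_c^2) / (n_s + n_c - 2) = 0.112643
Pooled SD = sqrt(0.112643) = 0.335623
Mean difference = 0.108571
|d| = |0.108571| / 0.335623 = 0.323

0.323


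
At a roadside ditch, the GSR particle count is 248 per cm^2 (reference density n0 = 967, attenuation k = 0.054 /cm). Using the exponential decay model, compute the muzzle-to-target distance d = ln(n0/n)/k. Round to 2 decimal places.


GSR distance calculation:
n0/n = 967 / 248 = 3.899194
ln(n0/n) = 1.36077
d = 1.36077 / 0.054 = 25.20 cm

25.20


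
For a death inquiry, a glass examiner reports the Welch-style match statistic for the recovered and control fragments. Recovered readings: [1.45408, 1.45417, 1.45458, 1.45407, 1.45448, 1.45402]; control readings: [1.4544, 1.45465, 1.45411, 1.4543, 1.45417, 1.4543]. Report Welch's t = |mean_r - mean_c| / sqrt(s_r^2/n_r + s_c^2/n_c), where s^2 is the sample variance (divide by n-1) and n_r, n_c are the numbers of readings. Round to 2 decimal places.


Welch's t-criterion for glass RI comparison:
Recovered mean = sum / n_r = 8.7254 / 6 = 1.4542333
Control mean = sum / n_c = 8.72593 / 6 = 1.4543217
Recovered sample variance s_r^2 = 5.61467e-08
Control sample variance s_c^2 = 3.65367e-08
Welch SE (unpooled) = sqrt(s_r^2/n_r + s_c^2/n_c) = sqrt(9.35778e-09 + 6.08944e-09) = sqrt(1.54472e-08) = 0.000124287
|mean_r - mean_c| = 8.83333e-05
t = 8.83333e-05 / 0.000124287 = 0.71

0.71


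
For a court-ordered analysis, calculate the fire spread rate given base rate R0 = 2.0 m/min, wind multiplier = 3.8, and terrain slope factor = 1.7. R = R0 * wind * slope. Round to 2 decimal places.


Fire spread rate calculation:
R = R0 * wind_factor * slope_factor
= 2.0 * 3.8 * 1.7
= 7.6 * 1.7
= 12.92 m/min

12.92


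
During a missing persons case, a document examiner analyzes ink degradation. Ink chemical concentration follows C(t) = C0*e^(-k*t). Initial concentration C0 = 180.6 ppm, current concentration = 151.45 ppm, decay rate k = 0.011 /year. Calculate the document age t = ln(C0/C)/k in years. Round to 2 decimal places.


Document age estimation:
C0/C = 180.6 / 151.45 = 1.192473
ln(C0/C) = 0.176029
t = 0.176029 / 0.011 = 16.00 years

16.00


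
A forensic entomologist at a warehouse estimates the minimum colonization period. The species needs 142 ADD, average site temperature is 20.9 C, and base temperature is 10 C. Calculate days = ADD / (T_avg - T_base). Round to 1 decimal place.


Insect development time:
Effective temperature = avg_temp - T_base = 20.9 - 10 = 10.9 C
Days = ADD / effective_temp = 142 / 10.9 = 13.0 days

13.0


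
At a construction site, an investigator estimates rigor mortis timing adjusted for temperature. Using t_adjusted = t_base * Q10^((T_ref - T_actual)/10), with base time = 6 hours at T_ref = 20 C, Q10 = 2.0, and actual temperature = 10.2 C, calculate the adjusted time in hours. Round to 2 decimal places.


Rigor mortis time adjustment:
Exponent = (T_ref - T_actual) / 10 = (20 - 10.2) / 10 = 0.98
Q10 factor = 2.0^0.98 = 1.97247
t_adjusted = 6 * 1.97247 = 11.83 hours

11.83


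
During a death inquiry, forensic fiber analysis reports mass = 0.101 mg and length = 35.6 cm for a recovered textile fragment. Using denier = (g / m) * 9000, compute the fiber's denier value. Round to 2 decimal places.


Denier calculation:
Mass in grams = 0.101 mg / 1000 = 0.000101 g
Length in meters = 35.6 cm / 100 = 0.356 m
Linear density = mass / length = 0.000101 / 0.356 = 0.00028371 g/m
Denier = (g/m) * 9000 = 0.00028371 * 9000 = 2.55

2.55


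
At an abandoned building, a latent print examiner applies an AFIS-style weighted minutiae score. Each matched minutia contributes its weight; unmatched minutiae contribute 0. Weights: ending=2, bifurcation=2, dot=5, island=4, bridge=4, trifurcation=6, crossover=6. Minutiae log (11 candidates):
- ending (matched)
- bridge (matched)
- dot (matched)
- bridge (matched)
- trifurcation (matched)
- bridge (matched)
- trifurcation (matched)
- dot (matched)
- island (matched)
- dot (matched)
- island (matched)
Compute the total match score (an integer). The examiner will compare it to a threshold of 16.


Weighted minutiae match score:
  ending: matched, +2 (running total 2)
  bridge: matched, +4 (running total 6)
  dot: matched, +5 (running total 11)
  bridge: matched, +4 (running total 15)
  trifurcation: matched, +6 (running total 21)
  bridge: matched, +4 (running total 25)
  trifurcation: matched, +6 (running total 31)
  dot: matched, +5 (running total 36)
  island: matched, +4 (running total 40)
  dot: matched, +5 (running total 45)
  island: matched, +4 (running total 49)
Total score = 49
Threshold = 16; verdict = identification

49


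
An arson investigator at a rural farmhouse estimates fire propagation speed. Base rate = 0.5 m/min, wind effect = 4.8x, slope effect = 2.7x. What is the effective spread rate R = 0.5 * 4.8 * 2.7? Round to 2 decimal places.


Fire spread rate calculation:
R = R0 * wind_factor * slope_factor
= 0.5 * 4.8 * 2.7
= 2.4 * 2.7
= 6.48 m/min

6.48


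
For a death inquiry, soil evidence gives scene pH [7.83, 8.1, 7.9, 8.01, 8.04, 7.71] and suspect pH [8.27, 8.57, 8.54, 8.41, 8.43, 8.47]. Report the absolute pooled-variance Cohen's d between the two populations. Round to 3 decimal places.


Pooled-variance Cohen's d for soil pH comparison:
Scene mean = 47.59 / 6 = 7.931667
Suspect mean = 50.69 / 6 = 8.448333
Scene sample variance s_s^2 = 0.021337
Suspect sample variance s_c^2 = 0.011457
Pooled variance = ((n_s-1)*s_s^2 + (n_c-1)*s_c^2) / (n_s + n_c - 2) = 0.016397
Pooled SD = sqrt(0.016397) = 0.128051
Mean difference = -0.516667
|d| = |-0.516667| / 0.128051 = 4.035

4.035


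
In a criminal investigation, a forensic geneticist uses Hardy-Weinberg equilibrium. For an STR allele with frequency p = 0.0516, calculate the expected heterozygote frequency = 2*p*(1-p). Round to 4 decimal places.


Hardy-Weinberg heterozygote frequency:
q = 1 - p = 1 - 0.0516 = 0.9484
2pq = 2 * 0.0516 * 0.9484 = 0.0979

0.0979


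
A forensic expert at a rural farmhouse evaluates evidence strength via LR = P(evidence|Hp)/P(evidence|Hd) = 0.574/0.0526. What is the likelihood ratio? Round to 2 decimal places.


Likelihood ratio calculation:
LR = P(E|Hp) / P(E|Hd)
LR = 0.574 / 0.0526
LR = 10.91

10.91


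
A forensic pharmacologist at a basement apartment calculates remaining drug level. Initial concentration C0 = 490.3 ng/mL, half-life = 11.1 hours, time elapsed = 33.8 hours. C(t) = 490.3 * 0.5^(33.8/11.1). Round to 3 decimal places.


Drug concentration decay:
Number of half-lives = t / t_half = 33.8 / 11.1 = 3.045045
Decay factor = 0.5^3.045045 = 0.12115745
C(t) = 490.3 * 0.12115745 = 59.403 ng/mL

59.403


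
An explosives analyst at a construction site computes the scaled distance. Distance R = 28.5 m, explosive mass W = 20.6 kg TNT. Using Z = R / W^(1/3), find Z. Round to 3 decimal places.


Scaled distance calculation:
W^(1/3) = 20.6^(1/3) = 2.741295
Z = R / W^(1/3) = 28.5 / 2.741295
Z = 10.397 m/kg^(1/3)

10.397


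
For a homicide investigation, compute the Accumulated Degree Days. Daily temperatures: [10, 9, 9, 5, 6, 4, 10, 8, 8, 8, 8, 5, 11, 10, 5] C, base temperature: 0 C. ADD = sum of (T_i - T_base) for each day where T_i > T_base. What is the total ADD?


Computing ADD day by day:
Day 1: max(0, 10 - 0) = 10
Day 2: max(0, 9 - 0) = 9
Day 3: max(0, 9 - 0) = 9
Day 4: max(0, 5 - 0) = 5
Day 5: max(0, 6 - 0) = 6
Day 6: max(0, 4 - 0) = 4
Day 7: max(0, 10 - 0) = 10
Day 8: max(0, 8 - 0) = 8
Day 9: max(0, 8 - 0) = 8
Day 10: max(0, 8 - 0) = 8
Day 11: max(0, 8 - 0) = 8
Day 12: max(0, 5 - 0) = 5
Day 13: max(0, 11 - 0) = 11
Day 14: max(0, 10 - 0) = 10
Day 15: max(0, 5 - 0) = 5
Total ADD = 116

116


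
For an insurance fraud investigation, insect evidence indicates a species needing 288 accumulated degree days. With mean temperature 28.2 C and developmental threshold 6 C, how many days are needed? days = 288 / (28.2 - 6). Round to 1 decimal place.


Insect development time:
Effective temperature = avg_temp - T_base = 28.2 - 6 = 22.2 C
Days = ADD / effective_temp = 288 / 22.2 = 13.0 days

13.0


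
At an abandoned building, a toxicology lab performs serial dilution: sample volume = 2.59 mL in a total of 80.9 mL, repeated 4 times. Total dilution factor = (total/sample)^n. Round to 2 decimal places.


Dilution factor calculation:
Single dilution = V_total / V_sample = 80.9 / 2.59 ≈ 31.235521
Number of dilutions = 4
Total DF = (80.9 / 2.59)^4 (full precision, rounded at the end) = 951908.12

951908.12


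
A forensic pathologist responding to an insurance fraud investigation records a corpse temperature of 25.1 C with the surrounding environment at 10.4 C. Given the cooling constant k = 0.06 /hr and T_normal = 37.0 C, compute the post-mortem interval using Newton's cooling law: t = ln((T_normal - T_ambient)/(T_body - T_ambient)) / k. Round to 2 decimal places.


Using Newton's law of cooling:
t = ln((T_normal - T_ambient) / (T_body - T_ambient)) / k
T_normal - T_ambient = 26.6
T_body - T_ambient = 14.7
Ratio = 1.809524
ln(ratio) = 0.593064
t = 0.593064 / 0.06 = 9.88 hours

9.88


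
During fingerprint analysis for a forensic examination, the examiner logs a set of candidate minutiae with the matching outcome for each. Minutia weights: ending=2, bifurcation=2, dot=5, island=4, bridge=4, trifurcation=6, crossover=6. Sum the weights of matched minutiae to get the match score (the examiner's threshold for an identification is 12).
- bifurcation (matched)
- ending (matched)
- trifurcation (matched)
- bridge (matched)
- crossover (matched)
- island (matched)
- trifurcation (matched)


Weighted minutiae match score:
  bifurcation: matched, +2 (running total 2)
  ending: matched, +2 (running total 4)
  trifurcation: matched, +6 (running total 10)
  bridge: matched, +4 (running total 14)
  crossover: matched, +6 (running total 20)
  island: matched, +4 (running total 24)
  trifurcation: matched, +6 (running total 30)
Total score = 30
Threshold = 12; verdict = identification

30


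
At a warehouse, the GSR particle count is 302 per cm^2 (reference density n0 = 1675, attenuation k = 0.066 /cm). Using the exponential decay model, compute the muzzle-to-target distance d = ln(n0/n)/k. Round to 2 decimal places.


GSR distance calculation:
n0/n = 1675 / 302 = 5.546358
ln(n0/n) = 1.713141
d = 1.713141 / 0.066 = 25.96 cm

25.96


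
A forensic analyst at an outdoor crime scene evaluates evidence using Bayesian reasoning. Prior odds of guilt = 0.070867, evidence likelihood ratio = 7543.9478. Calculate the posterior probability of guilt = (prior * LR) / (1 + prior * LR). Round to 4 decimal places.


Bayesian evidence evaluation:
Posterior odds = prior_odds * LR = 0.070867 * 7543.9478 = 534.6169
Posterior probability = posterior_odds / (1 + posterior_odds)
= 534.6169 / (1 + 534.6169)
= 534.6169 / 535.6169
= 0.9981

0.9981


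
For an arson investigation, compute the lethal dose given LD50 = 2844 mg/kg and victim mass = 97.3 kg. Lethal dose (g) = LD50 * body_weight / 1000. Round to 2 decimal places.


Lethal dose calculation:
Lethal dose = LD50 * body_weight / 1000
= 2844 * 97.3 / 1000
= 276721.2 / 1000
= 276.72 g

276.72


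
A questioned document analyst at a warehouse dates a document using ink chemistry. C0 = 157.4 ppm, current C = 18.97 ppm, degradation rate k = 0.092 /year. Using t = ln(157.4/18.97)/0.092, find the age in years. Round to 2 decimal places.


Document age estimation:
C0/C = 157.4 / 18.97 = 8.297312
ln(C0/C) = 2.115932
t = 2.115932 / 0.092 = 23.00 years

23.00


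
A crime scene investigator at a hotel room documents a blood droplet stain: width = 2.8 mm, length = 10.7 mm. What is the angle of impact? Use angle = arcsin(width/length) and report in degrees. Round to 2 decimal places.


Blood spatter impact angle calculation:
width / length = 2.8 / 10.7 = 0.261682
angle = arcsin(0.261682)
angle = 15.17 degrees

15.17


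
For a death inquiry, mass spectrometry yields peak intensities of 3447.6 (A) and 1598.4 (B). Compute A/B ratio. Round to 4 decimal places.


Spectral peak ratio:
Peak A = 3447.6 counts
Peak B = 1598.4 counts
Ratio = 3447.6 / 1598.4 = 2.1569

2.1569


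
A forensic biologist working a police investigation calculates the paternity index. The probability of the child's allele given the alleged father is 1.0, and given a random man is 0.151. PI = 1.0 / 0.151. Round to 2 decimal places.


Paternity Index calculation:
PI = P(allele|father) / P(allele|random)
PI = 1.0 / 0.151
PI = 6.62

6.62


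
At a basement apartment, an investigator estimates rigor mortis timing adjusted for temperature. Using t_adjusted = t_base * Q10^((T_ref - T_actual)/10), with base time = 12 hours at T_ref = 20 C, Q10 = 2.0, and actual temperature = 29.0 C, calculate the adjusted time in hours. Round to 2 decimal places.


Rigor mortis time adjustment:
Exponent = (T_ref - T_actual) / 10 = (20 - 29.0) / 10 = -0.9
Q10 factor = 2.0^-0.9 = 0.53589
t_adjusted = 12 * 0.53589 = 6.43 hours

6.43


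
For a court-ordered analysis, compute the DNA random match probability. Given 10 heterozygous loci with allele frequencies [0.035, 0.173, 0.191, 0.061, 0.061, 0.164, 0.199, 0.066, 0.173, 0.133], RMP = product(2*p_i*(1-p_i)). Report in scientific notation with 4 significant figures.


Computing RMP for 10 loci:
Locus 1: 2 * 0.035 * 0.965 = 0.06755
Locus 2: 2 * 0.173 * 0.827 = 0.286142
Locus 3: 2 * 0.191 * 0.809 = 0.309038
Locus 4: 2 * 0.061 * 0.939 = 0.114558
Locus 5: 2 * 0.061 * 0.939 = 0.114558
Locus 6: 2 * 0.164 * 0.836 = 0.274208
Locus 7: 2 * 0.199 * 0.801 = 0.318798
Locus 8: 2 * 0.066 * 0.934 = 0.123288
Locus 9: 2 * 0.173 * 0.827 = 0.286142
Locus 10: 2 * 0.133 * 0.867 = 0.230622
RMP = 5.575e-08

5.575e-08


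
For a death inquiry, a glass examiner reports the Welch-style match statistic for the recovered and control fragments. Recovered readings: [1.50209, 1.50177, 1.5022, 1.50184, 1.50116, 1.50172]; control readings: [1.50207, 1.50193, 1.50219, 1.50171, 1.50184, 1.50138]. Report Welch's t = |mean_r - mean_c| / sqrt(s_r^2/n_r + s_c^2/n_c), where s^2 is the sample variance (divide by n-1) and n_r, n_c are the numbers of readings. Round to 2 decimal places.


Welch's t-criterion for glass RI comparison:
Recovered mean = sum / n_r = 9.01078 / 6 = 1.5017967
Control mean = sum / n_c = 9.01112 / 6 = 1.5018533
Recovered sample variance s_r^2 = 1.32507e-07
Control sample variance s_c^2 = 8.21867e-08
Welch SE (unpooled) = sqrt(s_r^2/n_r + s_c^2/n_c) = sqrt(2.20844e-08 + 1.36978e-08) = sqrt(3.57822e-08) = 0.000189162
|mean_r - mean_c| = 5.66667e-05
t = 5.66667e-05 / 0.000189162 = 0.30

0.30


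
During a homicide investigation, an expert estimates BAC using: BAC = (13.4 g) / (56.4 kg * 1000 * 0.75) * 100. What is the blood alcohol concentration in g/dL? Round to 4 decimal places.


Applying the Widmark formula:
BAC = (dose_g / (body_wt * 1000 * r)) * 100
Denominator = 56.4 * 1000 * 0.75 = 42300
BAC = (13.4 / 42300) * 100
BAC = 0.0317 g/dL

0.0317


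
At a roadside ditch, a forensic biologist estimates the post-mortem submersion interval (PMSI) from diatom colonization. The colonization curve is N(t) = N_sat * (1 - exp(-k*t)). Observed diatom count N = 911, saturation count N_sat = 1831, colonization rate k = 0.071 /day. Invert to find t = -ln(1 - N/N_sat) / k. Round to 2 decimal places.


PMSI from diatom colonization curve:
N / N_sat = 911 / 1831 = 0.497542
1 - N/N_sat = 0.502458
ln(1 - N/N_sat) = -0.688243
t = -ln(1 - N/N_sat) / k = -(-0.688243) / 0.071 = 9.69 days

9.69


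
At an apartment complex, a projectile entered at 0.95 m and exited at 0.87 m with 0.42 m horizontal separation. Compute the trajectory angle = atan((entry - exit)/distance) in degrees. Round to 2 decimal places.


Bullet trajectory angle:
Height difference = 0.95 - 0.87 = 0.08 m
angle = atan(0.08 / 0.42)
angle = atan(0.190476)
angle = 10.78 degrees

10.78


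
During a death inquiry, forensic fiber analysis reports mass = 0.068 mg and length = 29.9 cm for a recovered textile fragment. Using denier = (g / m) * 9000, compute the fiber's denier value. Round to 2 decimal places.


Denier calculation:
Mass in grams = 0.068 mg / 1000 = 0.000068 g
Length in meters = 29.9 cm / 100 = 0.299 m
Linear density = mass / length = 0.000068 / 0.299 = 0.00022742 g/m
Denier = (g/m) * 9000 = 0.00022742 * 9000 = 2.05

2.05


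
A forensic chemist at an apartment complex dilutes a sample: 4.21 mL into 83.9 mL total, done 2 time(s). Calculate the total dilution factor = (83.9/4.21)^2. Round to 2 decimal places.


Dilution factor calculation:
Single dilution = V_total / V_sample = 83.9 / 4.21 ≈ 19.928741
Number of dilutions = 2
Total DF = (83.9 / 4.21)^2 (full precision, rounded at the end) = 397.15

397.15


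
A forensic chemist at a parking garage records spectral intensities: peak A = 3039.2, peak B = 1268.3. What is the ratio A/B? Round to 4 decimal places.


Spectral peak ratio:
Peak A = 3039.2 counts
Peak B = 1268.3 counts
Ratio = 3039.2 / 1268.3 = 2.3963

2.3963


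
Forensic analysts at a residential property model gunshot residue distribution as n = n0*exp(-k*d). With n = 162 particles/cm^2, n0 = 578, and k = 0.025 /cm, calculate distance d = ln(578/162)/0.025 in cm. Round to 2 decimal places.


GSR distance calculation:
n0/n = 578 / 162 = 3.567901
ln(n0/n) = 1.271977
d = 1.271977 / 0.025 = 50.88 cm

50.88


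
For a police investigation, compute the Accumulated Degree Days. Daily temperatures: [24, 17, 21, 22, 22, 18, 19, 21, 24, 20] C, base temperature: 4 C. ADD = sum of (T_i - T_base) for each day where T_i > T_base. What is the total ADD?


Computing ADD day by day:
Day 1: max(0, 24 - 4) = 20
Day 2: max(0, 17 - 4) = 13
Day 3: max(0, 21 - 4) = 17
Day 4: max(0, 22 - 4) = 18
Day 5: max(0, 22 - 4) = 18
Day 6: max(0, 18 - 4) = 14
Day 7: max(0, 19 - 4) = 15
Day 8: max(0, 21 - 4) = 17
Day 9: max(0, 24 - 4) = 20
Day 10: max(0, 20 - 4) = 16
Total ADD = 168

168


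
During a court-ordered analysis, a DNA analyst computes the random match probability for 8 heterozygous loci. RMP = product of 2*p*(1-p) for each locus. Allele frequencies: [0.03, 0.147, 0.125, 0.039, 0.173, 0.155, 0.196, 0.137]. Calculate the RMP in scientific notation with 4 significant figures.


Computing RMP for 8 loci:
Locus 1: 2 * 0.03 * 0.97 = 0.0582
Locus 2: 2 * 0.147 * 0.853 = 0.250782
Locus 3: 2 * 0.125 * 0.875 = 0.21875
Locus 4: 2 * 0.039 * 0.961 = 0.074958
Locus 5: 2 * 0.173 * 0.827 = 0.286142
Locus 6: 2 * 0.155 * 0.845 = 0.26195
Locus 7: 2 * 0.196 * 0.804 = 0.315168
Locus 8: 2 * 0.137 * 0.863 = 0.236462
RMP = 1.337e-06

1.337e-06


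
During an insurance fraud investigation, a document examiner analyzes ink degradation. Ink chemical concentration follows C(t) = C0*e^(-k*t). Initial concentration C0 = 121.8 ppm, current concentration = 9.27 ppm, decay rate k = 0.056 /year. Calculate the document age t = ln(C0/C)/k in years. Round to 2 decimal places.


Document age estimation:
C0/C = 121.8 / 9.27 = 13.139159
ln(C0/C) = 2.575597
t = 2.575597 / 0.056 = 45.99 years

45.99


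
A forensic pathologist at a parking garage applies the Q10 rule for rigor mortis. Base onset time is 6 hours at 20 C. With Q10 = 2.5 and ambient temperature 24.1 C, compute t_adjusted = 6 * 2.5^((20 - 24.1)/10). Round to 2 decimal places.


Rigor mortis time adjustment:
Exponent = (T_ref - T_actual) / 10 = (20 - 24.1) / 10 = -0.41
Q10 factor = 2.5^-0.41 = 0.68682
t_adjusted = 6 * 0.68682 = 4.12 hours

4.12


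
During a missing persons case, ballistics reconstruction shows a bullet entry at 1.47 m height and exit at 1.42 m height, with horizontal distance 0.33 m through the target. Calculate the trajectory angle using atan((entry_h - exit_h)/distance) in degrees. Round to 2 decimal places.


Bullet trajectory angle:
Height difference = 1.47 - 1.42 = 0.05 m
angle = atan(0.05 / 0.33)
angle = atan(0.151515)
angle = 8.62 degrees

8.62


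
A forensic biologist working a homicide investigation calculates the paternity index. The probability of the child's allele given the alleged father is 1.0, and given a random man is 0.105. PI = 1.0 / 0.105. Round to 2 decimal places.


Paternity Index calculation:
PI = P(allele|father) / P(allele|random)
PI = 1.0 / 0.105
PI = 9.52

9.52


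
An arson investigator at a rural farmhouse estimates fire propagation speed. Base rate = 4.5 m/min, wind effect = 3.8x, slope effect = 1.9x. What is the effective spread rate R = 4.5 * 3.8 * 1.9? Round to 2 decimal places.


Fire spread rate calculation:
R = R0 * wind_factor * slope_factor
= 4.5 * 3.8 * 1.9
= 17.1 * 1.9
= 32.49 m/min

32.49


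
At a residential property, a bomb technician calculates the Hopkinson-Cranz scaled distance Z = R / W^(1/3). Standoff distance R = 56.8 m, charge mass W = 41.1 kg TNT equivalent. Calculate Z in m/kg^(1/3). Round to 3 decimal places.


Scaled distance calculation:
W^(1/3) = 41.1^(1/3) = 3.451018
Z = R / W^(1/3) = 56.8 / 3.451018
Z = 16.459 m/kg^(1/3)

16.459


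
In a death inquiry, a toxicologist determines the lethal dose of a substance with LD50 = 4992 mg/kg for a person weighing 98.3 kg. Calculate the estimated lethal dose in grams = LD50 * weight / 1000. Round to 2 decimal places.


Lethal dose calculation:
Lethal dose = LD50 * body_weight / 1000
= 4992 * 98.3 / 1000
= 490713.6 / 1000
= 490.71 g

490.71


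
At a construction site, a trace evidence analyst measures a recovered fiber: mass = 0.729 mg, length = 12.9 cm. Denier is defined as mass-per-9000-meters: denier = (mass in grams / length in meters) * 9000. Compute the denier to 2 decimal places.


Denier calculation:
Mass in grams = 0.729 mg / 1000 = 0.000729 g
Length in meters = 12.9 cm / 100 = 0.129 m
Linear density = mass / length = 0.000729 / 0.129 = 0.00565116 g/m
Denier = (g/m) * 9000 = 0.00565116 * 9000 = 50.86

50.86


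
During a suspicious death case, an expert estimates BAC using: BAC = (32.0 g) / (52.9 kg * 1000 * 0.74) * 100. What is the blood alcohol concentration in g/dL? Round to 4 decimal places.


Applying the Widmark formula:
BAC = (dose_g / (body_wt * 1000 * r)) * 100
Denominator = 52.9 * 1000 * 0.74 = 39146
BAC = (32.0 / 39146) * 100
BAC = 0.0817 g/dL

0.0817


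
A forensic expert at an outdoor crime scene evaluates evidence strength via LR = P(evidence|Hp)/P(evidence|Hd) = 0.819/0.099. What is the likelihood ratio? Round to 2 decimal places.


Likelihood ratio calculation:
LR = P(E|Hp) / P(E|Hd)
LR = 0.819 / 0.099
LR = 8.27

8.27


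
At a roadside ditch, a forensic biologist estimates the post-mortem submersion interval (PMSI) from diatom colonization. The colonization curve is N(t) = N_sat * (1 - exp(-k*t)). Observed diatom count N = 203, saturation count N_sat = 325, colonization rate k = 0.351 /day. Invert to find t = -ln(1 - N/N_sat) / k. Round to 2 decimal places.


PMSI from diatom colonization curve:
N / N_sat = 203 / 325 = 0.624615
1 - N/N_sat = 0.375385
ln(1 - N/N_sat) = -0.979803
t = -ln(1 - N/N_sat) / k = -(-0.979803) / 0.351 = 2.79 days

2.79


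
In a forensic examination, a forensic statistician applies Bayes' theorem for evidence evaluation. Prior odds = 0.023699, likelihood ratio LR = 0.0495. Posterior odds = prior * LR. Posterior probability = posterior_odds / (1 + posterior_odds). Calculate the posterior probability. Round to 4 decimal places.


Bayesian evidence evaluation:
Posterior odds = prior_odds * LR = 0.023699 * 0.0495 = 0.001173101
Posterior probability = posterior_odds / (1 + posterior_odds)
= 0.001173101 / (1 + 0.001173101)
= 0.001173101 / 1.001173101
= 0.0012

0.0012
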